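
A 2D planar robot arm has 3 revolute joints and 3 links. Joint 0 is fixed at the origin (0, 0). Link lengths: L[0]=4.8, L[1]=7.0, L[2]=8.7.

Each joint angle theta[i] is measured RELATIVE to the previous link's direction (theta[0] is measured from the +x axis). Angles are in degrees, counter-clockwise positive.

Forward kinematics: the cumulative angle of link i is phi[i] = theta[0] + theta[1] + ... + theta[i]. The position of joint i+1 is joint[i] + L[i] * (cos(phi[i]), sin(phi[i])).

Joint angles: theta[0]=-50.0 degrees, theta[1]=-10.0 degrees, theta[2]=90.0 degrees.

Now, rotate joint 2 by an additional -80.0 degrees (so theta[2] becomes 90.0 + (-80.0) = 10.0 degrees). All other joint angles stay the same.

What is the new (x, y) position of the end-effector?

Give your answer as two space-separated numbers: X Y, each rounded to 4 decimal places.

Answer: 12.1776 -16.4038

Derivation:
joint[0] = (0.0000, 0.0000)  (base)
link 0: phi[0] = -50 = -50 deg
  cos(-50 deg) = 0.6428, sin(-50 deg) = -0.7660
  joint[1] = (0.0000, 0.0000) + 4.8 * (0.6428, -0.7660) = (0.0000 + 3.0854, 0.0000 + -3.6770) = (3.0854, -3.6770)
link 1: phi[1] = -50 + -10 = -60 deg
  cos(-60 deg) = 0.5000, sin(-60 deg) = -0.8660
  joint[2] = (3.0854, -3.6770) + 7 * (0.5000, -0.8660) = (3.0854 + 3.5000, -3.6770 + -6.0622) = (6.5854, -9.7392)
link 2: phi[2] = -50 + -10 + 10 = -50 deg
  cos(-50 deg) = 0.6428, sin(-50 deg) = -0.7660
  joint[3] = (6.5854, -9.7392) + 8.7 * (0.6428, -0.7660) = (6.5854 + 5.5923, -9.7392 + -6.6646) = (12.1776, -16.4038)
End effector: (12.1776, -16.4038)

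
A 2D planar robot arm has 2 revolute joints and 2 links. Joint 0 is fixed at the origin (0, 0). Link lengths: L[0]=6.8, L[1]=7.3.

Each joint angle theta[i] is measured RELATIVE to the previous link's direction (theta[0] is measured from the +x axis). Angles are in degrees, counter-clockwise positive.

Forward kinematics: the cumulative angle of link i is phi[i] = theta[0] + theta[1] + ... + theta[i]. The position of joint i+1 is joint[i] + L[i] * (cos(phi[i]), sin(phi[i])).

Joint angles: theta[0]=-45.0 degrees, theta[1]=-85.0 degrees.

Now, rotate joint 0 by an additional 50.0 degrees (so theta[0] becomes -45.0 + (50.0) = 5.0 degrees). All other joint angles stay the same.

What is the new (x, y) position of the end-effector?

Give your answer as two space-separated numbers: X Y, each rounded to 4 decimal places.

Answer: 8.0418 -6.5964

Derivation:
joint[0] = (0.0000, 0.0000)  (base)
link 0: phi[0] = 5 = 5 deg
  cos(5 deg) = 0.9962, sin(5 deg) = 0.0872
  joint[1] = (0.0000, 0.0000) + 6.8 * (0.9962, 0.0872) = (0.0000 + 6.7741, 0.0000 + 0.5927) = (6.7741, 0.5927)
link 1: phi[1] = 5 + -85 = -80 deg
  cos(-80 deg) = 0.1736, sin(-80 deg) = -0.9848
  joint[2] = (6.7741, 0.5927) + 7.3 * (0.1736, -0.9848) = (6.7741 + 1.2676, 0.5927 + -7.1891) = (8.0418, -6.5964)
End effector: (8.0418, -6.5964)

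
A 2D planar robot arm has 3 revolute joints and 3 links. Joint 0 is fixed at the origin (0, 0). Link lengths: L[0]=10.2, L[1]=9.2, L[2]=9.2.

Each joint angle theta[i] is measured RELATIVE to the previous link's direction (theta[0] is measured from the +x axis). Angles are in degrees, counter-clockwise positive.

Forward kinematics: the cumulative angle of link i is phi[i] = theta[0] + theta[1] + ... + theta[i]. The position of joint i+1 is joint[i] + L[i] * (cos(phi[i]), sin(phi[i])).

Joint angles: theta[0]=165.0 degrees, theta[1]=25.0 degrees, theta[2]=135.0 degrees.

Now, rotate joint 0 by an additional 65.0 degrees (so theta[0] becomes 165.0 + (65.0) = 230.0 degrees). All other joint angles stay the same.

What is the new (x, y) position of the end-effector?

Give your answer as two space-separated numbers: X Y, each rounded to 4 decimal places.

Answer: -0.9701 -12.1002

Derivation:
joint[0] = (0.0000, 0.0000)  (base)
link 0: phi[0] = 230 = 230 deg
  cos(230 deg) = -0.6428, sin(230 deg) = -0.7660
  joint[1] = (0.0000, 0.0000) + 10.2 * (-0.6428, -0.7660) = (0.0000 + -6.5564, 0.0000 + -7.8137) = (-6.5564, -7.8137)
link 1: phi[1] = 230 + 25 = 255 deg
  cos(255 deg) = -0.2588, sin(255 deg) = -0.9659
  joint[2] = (-6.5564, -7.8137) + 9.2 * (-0.2588, -0.9659) = (-6.5564 + -2.3811, -7.8137 + -8.8865) = (-8.9376, -16.7002)
link 2: phi[2] = 230 + 25 + 135 = 390 deg
  cos(390 deg) = 0.8660, sin(390 deg) = 0.5000
  joint[3] = (-8.9376, -16.7002) + 9.2 * (0.8660, 0.5000) = (-8.9376 + 7.9674, -16.7002 + 4.6000) = (-0.9701, -12.1002)
End effector: (-0.9701, -12.1002)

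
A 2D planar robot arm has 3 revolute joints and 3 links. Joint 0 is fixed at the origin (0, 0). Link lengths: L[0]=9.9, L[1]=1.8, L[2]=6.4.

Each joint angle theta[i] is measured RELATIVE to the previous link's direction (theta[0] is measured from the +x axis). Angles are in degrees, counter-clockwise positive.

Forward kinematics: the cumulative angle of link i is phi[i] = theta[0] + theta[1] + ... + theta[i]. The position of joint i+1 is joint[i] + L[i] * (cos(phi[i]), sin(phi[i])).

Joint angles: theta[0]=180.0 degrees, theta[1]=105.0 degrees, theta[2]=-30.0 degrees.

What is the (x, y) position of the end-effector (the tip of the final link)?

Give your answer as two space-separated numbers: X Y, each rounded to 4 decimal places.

joint[0] = (0.0000, 0.0000)  (base)
link 0: phi[0] = 180 = 180 deg
  cos(180 deg) = -1.0000, sin(180 deg) = 0.0000
  joint[1] = (0.0000, 0.0000) + 9.9 * (-1.0000, 0.0000) = (0.0000 + -9.9000, 0.0000 + 0.0000) = (-9.9000, 0.0000)
link 1: phi[1] = 180 + 105 = 285 deg
  cos(285 deg) = 0.2588, sin(285 deg) = -0.9659
  joint[2] = (-9.9000, 0.0000) + 1.8 * (0.2588, -0.9659) = (-9.9000 + 0.4659, 0.0000 + -1.7387) = (-9.4341, -1.7387)
link 2: phi[2] = 180 + 105 + -30 = 255 deg
  cos(255 deg) = -0.2588, sin(255 deg) = -0.9659
  joint[3] = (-9.4341, -1.7387) + 6.4 * (-0.2588, -0.9659) = (-9.4341 + -1.6564, -1.7387 + -6.1819) = (-11.0906, -7.9206)
End effector: (-11.0906, -7.9206)

Answer: -11.0906 -7.9206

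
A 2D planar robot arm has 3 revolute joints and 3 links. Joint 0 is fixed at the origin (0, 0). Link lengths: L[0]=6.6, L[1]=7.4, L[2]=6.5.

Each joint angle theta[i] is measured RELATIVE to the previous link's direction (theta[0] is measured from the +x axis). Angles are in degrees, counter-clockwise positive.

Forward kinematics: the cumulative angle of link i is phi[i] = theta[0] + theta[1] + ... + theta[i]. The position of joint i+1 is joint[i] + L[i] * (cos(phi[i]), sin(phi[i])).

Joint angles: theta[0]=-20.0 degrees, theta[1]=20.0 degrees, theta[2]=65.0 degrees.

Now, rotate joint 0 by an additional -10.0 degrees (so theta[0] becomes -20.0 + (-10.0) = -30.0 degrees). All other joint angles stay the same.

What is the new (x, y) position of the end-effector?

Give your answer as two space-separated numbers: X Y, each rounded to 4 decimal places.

joint[0] = (0.0000, 0.0000)  (base)
link 0: phi[0] = -30 = -30 deg
  cos(-30 deg) = 0.8660, sin(-30 deg) = -0.5000
  joint[1] = (0.0000, 0.0000) + 6.6 * (0.8660, -0.5000) = (0.0000 + 5.7158, 0.0000 + -3.3000) = (5.7158, -3.3000)
link 1: phi[1] = -30 + 20 = -10 deg
  cos(-10 deg) = 0.9848, sin(-10 deg) = -0.1736
  joint[2] = (5.7158, -3.3000) + 7.4 * (0.9848, -0.1736) = (5.7158 + 7.2876, -3.3000 + -1.2850) = (13.0033, -4.5850)
link 2: phi[2] = -30 + 20 + 65 = 55 deg
  cos(55 deg) = 0.5736, sin(55 deg) = 0.8192
  joint[3] = (13.0033, -4.5850) + 6.5 * (0.5736, 0.8192) = (13.0033 + 3.7282, -4.5850 + 5.3245) = (16.7316, 0.7395)
End effector: (16.7316, 0.7395)

Answer: 16.7316 0.7395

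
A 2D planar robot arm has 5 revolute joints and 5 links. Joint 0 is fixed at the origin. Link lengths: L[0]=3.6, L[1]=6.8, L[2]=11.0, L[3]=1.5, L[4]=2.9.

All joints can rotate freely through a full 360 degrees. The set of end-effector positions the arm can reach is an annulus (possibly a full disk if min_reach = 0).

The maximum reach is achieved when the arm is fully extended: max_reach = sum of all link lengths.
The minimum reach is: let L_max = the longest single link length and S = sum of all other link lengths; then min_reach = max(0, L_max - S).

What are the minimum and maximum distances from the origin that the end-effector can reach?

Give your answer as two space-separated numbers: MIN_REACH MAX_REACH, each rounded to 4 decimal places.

Link lengths: [3.6, 6.8, 11.0, 1.5, 2.9]
max_reach = 3.6 + 6.8 + 11 + 1.5 + 2.9 = 25.8
L_max = max([3.6, 6.8, 11.0, 1.5, 2.9]) = 11
S (sum of others) = 25.8 - 11 = 14.8
min_reach = max(0, 11 - 14.8) = max(0, -3.8) = 0

Answer: 0.0000 25.8000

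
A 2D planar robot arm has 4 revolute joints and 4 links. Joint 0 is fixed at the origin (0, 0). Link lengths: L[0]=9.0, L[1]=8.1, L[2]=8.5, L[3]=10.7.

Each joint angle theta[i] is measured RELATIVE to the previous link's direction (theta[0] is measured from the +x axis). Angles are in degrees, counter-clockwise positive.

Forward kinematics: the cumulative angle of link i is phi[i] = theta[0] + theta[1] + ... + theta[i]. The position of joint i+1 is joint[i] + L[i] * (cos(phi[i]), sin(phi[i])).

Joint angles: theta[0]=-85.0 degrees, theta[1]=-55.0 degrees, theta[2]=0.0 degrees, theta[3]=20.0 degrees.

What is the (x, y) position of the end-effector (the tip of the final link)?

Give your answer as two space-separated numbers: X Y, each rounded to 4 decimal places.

Answer: -17.2819 -28.9025

Derivation:
joint[0] = (0.0000, 0.0000)  (base)
link 0: phi[0] = -85 = -85 deg
  cos(-85 deg) = 0.0872, sin(-85 deg) = -0.9962
  joint[1] = (0.0000, 0.0000) + 9 * (0.0872, -0.9962) = (0.0000 + 0.7844, 0.0000 + -8.9658) = (0.7844, -8.9658)
link 1: phi[1] = -85 + -55 = -140 deg
  cos(-140 deg) = -0.7660, sin(-140 deg) = -0.6428
  joint[2] = (0.7844, -8.9658) + 8.1 * (-0.7660, -0.6428) = (0.7844 + -6.2050, -8.9658 + -5.2066) = (-5.4206, -14.1723)
link 2: phi[2] = -85 + -55 + 0 = -140 deg
  cos(-140 deg) = -0.7660, sin(-140 deg) = -0.6428
  joint[3] = (-5.4206, -14.1723) + 8.5 * (-0.7660, -0.6428) = (-5.4206 + -6.5114, -14.1723 + -5.4637) = (-11.9319, -19.6360)
link 3: phi[3] = -85 + -55 + 0 + 20 = -120 deg
  cos(-120 deg) = -0.5000, sin(-120 deg) = -0.8660
  joint[4] = (-11.9319, -19.6360) + 10.7 * (-0.5000, -0.8660) = (-11.9319 + -5.3500, -19.6360 + -9.2665) = (-17.2819, -28.9025)
End effector: (-17.2819, -28.9025)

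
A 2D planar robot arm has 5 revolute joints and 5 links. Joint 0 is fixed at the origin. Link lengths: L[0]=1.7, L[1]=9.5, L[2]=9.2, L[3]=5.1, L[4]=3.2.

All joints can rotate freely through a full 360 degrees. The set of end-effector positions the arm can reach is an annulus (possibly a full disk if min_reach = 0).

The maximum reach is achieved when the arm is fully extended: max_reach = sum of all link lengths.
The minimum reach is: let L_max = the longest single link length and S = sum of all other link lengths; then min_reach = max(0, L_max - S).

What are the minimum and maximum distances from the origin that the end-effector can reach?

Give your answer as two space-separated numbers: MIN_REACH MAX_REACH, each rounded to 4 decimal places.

Answer: 0.0000 28.7000

Derivation:
Link lengths: [1.7, 9.5, 9.2, 5.1, 3.2]
max_reach = 1.7 + 9.5 + 9.2 + 5.1 + 3.2 = 28.7
L_max = max([1.7, 9.5, 9.2, 5.1, 3.2]) = 9.5
S (sum of others) = 28.7 - 9.5 = 19.2
min_reach = max(0, 9.5 - 19.2) = max(0, -9.7) = 0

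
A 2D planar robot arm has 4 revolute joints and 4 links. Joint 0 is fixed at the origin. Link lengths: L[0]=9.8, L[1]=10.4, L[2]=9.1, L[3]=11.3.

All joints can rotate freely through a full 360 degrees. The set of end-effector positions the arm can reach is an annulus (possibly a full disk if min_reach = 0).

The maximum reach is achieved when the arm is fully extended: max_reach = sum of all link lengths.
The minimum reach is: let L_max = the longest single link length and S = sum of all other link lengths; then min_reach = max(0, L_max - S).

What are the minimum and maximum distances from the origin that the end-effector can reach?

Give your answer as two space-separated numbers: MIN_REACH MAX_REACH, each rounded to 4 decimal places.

Link lengths: [9.8, 10.4, 9.1, 11.3]
max_reach = 9.8 + 10.4 + 9.1 + 11.3 = 40.6
L_max = max([9.8, 10.4, 9.1, 11.3]) = 11.3
S (sum of others) = 40.6 - 11.3 = 29.3
min_reach = max(0, 11.3 - 29.3) = max(0, -18) = 0

Answer: 0.0000 40.6000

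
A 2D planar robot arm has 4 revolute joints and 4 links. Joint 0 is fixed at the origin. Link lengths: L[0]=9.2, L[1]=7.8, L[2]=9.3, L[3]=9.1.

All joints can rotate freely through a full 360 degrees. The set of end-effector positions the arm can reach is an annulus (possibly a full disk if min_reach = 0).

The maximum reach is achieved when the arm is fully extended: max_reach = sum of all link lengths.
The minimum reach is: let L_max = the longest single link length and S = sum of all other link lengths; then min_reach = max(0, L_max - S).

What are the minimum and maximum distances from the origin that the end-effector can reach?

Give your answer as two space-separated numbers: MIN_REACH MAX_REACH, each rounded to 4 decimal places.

Link lengths: [9.2, 7.8, 9.3, 9.1]
max_reach = 9.2 + 7.8 + 9.3 + 9.1 = 35.4
L_max = max([9.2, 7.8, 9.3, 9.1]) = 9.3
S (sum of others) = 35.4 - 9.3 = 26.1
min_reach = max(0, 9.3 - 26.1) = max(0, -16.8) = 0

Answer: 0.0000 35.4000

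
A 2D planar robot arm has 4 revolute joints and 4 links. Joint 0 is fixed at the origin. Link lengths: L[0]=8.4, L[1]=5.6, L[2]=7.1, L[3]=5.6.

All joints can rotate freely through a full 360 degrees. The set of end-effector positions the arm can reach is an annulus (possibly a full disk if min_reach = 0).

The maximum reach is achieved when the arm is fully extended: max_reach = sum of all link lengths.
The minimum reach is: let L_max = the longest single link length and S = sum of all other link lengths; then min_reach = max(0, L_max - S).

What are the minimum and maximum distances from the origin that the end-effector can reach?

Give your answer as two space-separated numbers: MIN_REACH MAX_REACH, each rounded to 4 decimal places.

Link lengths: [8.4, 5.6, 7.1, 5.6]
max_reach = 8.4 + 5.6 + 7.1 + 5.6 = 26.7
L_max = max([8.4, 5.6, 7.1, 5.6]) = 8.4
S (sum of others) = 26.7 - 8.4 = 18.3
min_reach = max(0, 8.4 - 18.3) = max(0, -9.9) = 0

Answer: 0.0000 26.7000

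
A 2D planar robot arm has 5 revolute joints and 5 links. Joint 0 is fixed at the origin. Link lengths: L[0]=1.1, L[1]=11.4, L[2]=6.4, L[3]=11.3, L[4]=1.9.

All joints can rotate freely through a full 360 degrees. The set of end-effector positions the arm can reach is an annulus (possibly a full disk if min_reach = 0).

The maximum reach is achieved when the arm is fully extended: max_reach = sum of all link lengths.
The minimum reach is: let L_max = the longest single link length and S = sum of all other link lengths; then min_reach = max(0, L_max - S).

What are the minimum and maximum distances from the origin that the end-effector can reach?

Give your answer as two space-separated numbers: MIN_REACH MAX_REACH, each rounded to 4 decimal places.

Answer: 0.0000 32.1000

Derivation:
Link lengths: [1.1, 11.4, 6.4, 11.3, 1.9]
max_reach = 1.1 + 11.4 + 6.4 + 11.3 + 1.9 = 32.1
L_max = max([1.1, 11.4, 6.4, 11.3, 1.9]) = 11.4
S (sum of others) = 32.1 - 11.4 = 20.7
min_reach = max(0, 11.4 - 20.7) = max(0, -9.3) = 0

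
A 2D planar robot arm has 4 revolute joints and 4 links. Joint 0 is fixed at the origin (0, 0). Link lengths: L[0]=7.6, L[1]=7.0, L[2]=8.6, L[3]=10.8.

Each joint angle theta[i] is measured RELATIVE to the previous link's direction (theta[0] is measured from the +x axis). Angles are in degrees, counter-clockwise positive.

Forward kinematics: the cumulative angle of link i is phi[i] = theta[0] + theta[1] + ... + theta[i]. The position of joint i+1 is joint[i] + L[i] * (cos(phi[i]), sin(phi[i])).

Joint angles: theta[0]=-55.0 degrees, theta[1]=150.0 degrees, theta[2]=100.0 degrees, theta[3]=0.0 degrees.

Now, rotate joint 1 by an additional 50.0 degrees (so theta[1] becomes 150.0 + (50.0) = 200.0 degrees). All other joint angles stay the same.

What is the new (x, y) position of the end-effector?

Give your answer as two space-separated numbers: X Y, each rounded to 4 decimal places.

joint[0] = (0.0000, 0.0000)  (base)
link 0: phi[0] = -55 = -55 deg
  cos(-55 deg) = 0.5736, sin(-55 deg) = -0.8192
  joint[1] = (0.0000, 0.0000) + 7.6 * (0.5736, -0.8192) = (0.0000 + 4.3592, 0.0000 + -6.2256) = (4.3592, -6.2256)
link 1: phi[1] = -55 + 200 = 145 deg
  cos(145 deg) = -0.8192, sin(145 deg) = 0.5736
  joint[2] = (4.3592, -6.2256) + 7 * (-0.8192, 0.5736) = (4.3592 + -5.7341, -6.2256 + 4.0150) = (-1.3749, -2.2105)
link 2: phi[2] = -55 + 200 + 100 = 245 deg
  cos(245 deg) = -0.4226, sin(245 deg) = -0.9063
  joint[3] = (-1.3749, -2.2105) + 8.6 * (-0.4226, -0.9063) = (-1.3749 + -3.6345, -2.2105 + -7.7942) = (-5.0094, -10.0048)
link 3: phi[3] = -55 + 200 + 100 + 0 = 245 deg
  cos(245 deg) = -0.4226, sin(245 deg) = -0.9063
  joint[4] = (-5.0094, -10.0048) + 10.8 * (-0.4226, -0.9063) = (-5.0094 + -4.5643, -10.0048 + -9.7881) = (-9.5737, -19.7929)
End effector: (-9.5737, -19.7929)

Answer: -9.5737 -19.7929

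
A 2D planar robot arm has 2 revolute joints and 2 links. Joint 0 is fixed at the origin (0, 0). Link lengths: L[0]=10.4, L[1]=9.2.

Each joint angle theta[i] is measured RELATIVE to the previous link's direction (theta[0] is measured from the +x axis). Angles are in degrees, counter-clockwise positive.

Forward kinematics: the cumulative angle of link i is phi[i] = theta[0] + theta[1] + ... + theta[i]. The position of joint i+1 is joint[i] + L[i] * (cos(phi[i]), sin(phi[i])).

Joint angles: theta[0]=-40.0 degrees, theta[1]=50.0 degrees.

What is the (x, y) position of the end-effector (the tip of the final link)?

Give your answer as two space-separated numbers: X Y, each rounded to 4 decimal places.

Answer: 17.0271 -5.0874

Derivation:
joint[0] = (0.0000, 0.0000)  (base)
link 0: phi[0] = -40 = -40 deg
  cos(-40 deg) = 0.7660, sin(-40 deg) = -0.6428
  joint[1] = (0.0000, 0.0000) + 10.4 * (0.7660, -0.6428) = (0.0000 + 7.9669, 0.0000 + -6.6850) = (7.9669, -6.6850)
link 1: phi[1] = -40 + 50 = 10 deg
  cos(10 deg) = 0.9848, sin(10 deg) = 0.1736
  joint[2] = (7.9669, -6.6850) + 9.2 * (0.9848, 0.1736) = (7.9669 + 9.0602, -6.6850 + 1.5976) = (17.0271, -5.0874)
End effector: (17.0271, -5.0874)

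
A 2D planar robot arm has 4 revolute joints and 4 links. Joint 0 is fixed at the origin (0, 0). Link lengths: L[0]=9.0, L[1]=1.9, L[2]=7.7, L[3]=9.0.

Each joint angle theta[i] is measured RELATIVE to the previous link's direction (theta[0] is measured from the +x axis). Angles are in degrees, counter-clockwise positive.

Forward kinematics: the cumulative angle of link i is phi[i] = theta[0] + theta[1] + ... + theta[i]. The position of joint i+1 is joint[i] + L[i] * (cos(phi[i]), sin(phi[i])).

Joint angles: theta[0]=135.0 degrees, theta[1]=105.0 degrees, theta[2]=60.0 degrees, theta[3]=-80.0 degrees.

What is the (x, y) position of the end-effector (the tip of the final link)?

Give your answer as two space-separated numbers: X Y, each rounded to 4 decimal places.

joint[0] = (0.0000, 0.0000)  (base)
link 0: phi[0] = 135 = 135 deg
  cos(135 deg) = -0.7071, sin(135 deg) = 0.7071
  joint[1] = (0.0000, 0.0000) + 9 * (-0.7071, 0.7071) = (0.0000 + -6.3640, 0.0000 + 6.3640) = (-6.3640, 6.3640)
link 1: phi[1] = 135 + 105 = 240 deg
  cos(240 deg) = -0.5000, sin(240 deg) = -0.8660
  joint[2] = (-6.3640, 6.3640) + 1.9 * (-0.5000, -0.8660) = (-6.3640 + -0.9500, 6.3640 + -1.6454) = (-7.3140, 4.7185)
link 2: phi[2] = 135 + 105 + 60 = 300 deg
  cos(300 deg) = 0.5000, sin(300 deg) = -0.8660
  joint[3] = (-7.3140, 4.7185) + 7.7 * (0.5000, -0.8660) = (-7.3140 + 3.8500, 4.7185 + -6.6684) = (-3.4640, -1.9499)
link 3: phi[3] = 135 + 105 + 60 + -80 = 220 deg
  cos(220 deg) = -0.7660, sin(220 deg) = -0.6428
  joint[4] = (-3.4640, -1.9499) + 9 * (-0.7660, -0.6428) = (-3.4640 + -6.8944, -1.9499 + -5.7851) = (-10.3584, -7.7350)
End effector: (-10.3584, -7.7350)

Answer: -10.3584 -7.7350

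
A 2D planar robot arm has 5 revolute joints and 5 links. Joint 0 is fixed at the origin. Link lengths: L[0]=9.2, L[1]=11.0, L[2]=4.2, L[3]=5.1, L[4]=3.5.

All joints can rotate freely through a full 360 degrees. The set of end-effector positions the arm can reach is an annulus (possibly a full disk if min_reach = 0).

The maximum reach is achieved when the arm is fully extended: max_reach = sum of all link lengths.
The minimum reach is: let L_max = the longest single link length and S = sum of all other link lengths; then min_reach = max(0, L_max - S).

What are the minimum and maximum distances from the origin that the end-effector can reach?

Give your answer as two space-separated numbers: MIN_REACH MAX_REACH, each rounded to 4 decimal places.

Link lengths: [9.2, 11.0, 4.2, 5.1, 3.5]
max_reach = 9.2 + 11 + 4.2 + 5.1 + 3.5 = 33
L_max = max([9.2, 11.0, 4.2, 5.1, 3.5]) = 11
S (sum of others) = 33 - 11 = 22
min_reach = max(0, 11 - 22) = max(0, -11) = 0

Answer: 0.0000 33.0000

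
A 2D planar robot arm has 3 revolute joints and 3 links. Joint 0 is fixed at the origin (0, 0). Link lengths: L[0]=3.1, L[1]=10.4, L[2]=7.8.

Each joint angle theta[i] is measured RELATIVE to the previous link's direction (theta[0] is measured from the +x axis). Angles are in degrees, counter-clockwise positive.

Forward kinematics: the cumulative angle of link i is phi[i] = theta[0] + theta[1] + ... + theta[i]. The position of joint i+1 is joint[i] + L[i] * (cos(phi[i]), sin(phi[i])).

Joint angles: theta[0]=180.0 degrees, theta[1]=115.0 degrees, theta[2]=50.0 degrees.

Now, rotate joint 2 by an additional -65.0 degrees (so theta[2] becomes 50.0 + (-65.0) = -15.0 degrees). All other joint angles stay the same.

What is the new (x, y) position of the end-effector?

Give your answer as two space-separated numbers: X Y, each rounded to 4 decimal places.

Answer: 2.6497 -17.1071

Derivation:
joint[0] = (0.0000, 0.0000)  (base)
link 0: phi[0] = 180 = 180 deg
  cos(180 deg) = -1.0000, sin(180 deg) = 0.0000
  joint[1] = (0.0000, 0.0000) + 3.1 * (-1.0000, 0.0000) = (0.0000 + -3.1000, 0.0000 + 0.0000) = (-3.1000, 0.0000)
link 1: phi[1] = 180 + 115 = 295 deg
  cos(295 deg) = 0.4226, sin(295 deg) = -0.9063
  joint[2] = (-3.1000, 0.0000) + 10.4 * (0.4226, -0.9063) = (-3.1000 + 4.3952, 0.0000 + -9.4256) = (1.2952, -9.4256)
link 2: phi[2] = 180 + 115 + -15 = 280 deg
  cos(280 deg) = 0.1736, sin(280 deg) = -0.9848
  joint[3] = (1.2952, -9.4256) + 7.8 * (0.1736, -0.9848) = (1.2952 + 1.3545, -9.4256 + -7.6815) = (2.6497, -17.1071)
End effector: (2.6497, -17.1071)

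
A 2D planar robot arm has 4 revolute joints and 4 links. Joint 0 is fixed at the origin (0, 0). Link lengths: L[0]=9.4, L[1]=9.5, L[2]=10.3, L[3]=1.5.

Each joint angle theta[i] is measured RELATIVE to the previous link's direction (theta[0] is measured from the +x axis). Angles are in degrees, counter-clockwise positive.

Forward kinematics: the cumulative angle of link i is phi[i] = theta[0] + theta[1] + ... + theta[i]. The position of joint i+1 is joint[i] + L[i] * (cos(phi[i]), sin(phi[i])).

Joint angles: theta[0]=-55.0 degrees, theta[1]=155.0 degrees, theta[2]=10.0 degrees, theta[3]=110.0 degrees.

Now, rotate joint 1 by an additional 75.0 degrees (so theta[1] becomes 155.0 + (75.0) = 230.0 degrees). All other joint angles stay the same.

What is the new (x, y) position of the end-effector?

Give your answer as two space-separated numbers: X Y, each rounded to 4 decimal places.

joint[0] = (0.0000, 0.0000)  (base)
link 0: phi[0] = -55 = -55 deg
  cos(-55 deg) = 0.5736, sin(-55 deg) = -0.8192
  joint[1] = (0.0000, 0.0000) + 9.4 * (0.5736, -0.8192) = (0.0000 + 5.3916, 0.0000 + -7.7000) = (5.3916, -7.7000)
link 1: phi[1] = -55 + 230 = 175 deg
  cos(175 deg) = -0.9962, sin(175 deg) = 0.0872
  joint[2] = (5.3916, -7.7000) + 9.5 * (-0.9962, 0.0872) = (5.3916 + -9.4638, -7.7000 + 0.8280) = (-4.0722, -6.8720)
link 2: phi[2] = -55 + 230 + 10 = 185 deg
  cos(185 deg) = -0.9962, sin(185 deg) = -0.0872
  joint[3] = (-4.0722, -6.8720) + 10.3 * (-0.9962, -0.0872) = (-4.0722 + -10.2608, -6.8720 + -0.8977) = (-14.3330, -7.7698)
link 3: phi[3] = -55 + 230 + 10 + 110 = 295 deg
  cos(295 deg) = 0.4226, sin(295 deg) = -0.9063
  joint[4] = (-14.3330, -7.7698) + 1.5 * (0.4226, -0.9063) = (-14.3330 + 0.6339, -7.7698 + -1.3595) = (-13.6991, -9.1292)
End effector: (-13.6991, -9.1292)

Answer: -13.6991 -9.1292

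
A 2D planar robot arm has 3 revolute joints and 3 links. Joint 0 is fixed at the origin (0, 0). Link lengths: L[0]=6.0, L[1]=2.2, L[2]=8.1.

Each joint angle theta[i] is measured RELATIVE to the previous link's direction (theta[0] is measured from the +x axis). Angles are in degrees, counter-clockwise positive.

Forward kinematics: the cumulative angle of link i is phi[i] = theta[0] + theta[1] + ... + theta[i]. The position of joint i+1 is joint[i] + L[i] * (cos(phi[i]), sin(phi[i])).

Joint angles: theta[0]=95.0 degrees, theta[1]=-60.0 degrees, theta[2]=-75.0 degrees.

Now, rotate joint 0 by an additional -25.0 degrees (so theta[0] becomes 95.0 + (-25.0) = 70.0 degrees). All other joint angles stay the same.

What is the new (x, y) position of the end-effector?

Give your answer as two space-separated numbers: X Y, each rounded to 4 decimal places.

Answer: 7.6419 -1.3209

Derivation:
joint[0] = (0.0000, 0.0000)  (base)
link 0: phi[0] = 70 = 70 deg
  cos(70 deg) = 0.3420, sin(70 deg) = 0.9397
  joint[1] = (0.0000, 0.0000) + 6 * (0.3420, 0.9397) = (0.0000 + 2.0521, 0.0000 + 5.6382) = (2.0521, 5.6382)
link 1: phi[1] = 70 + -60 = 10 deg
  cos(10 deg) = 0.9848, sin(10 deg) = 0.1736
  joint[2] = (2.0521, 5.6382) + 2.2 * (0.9848, 0.1736) = (2.0521 + 2.1666, 5.6382 + 0.3820) = (4.2187, 6.0202)
link 2: phi[2] = 70 + -60 + -75 = -65 deg
  cos(-65 deg) = 0.4226, sin(-65 deg) = -0.9063
  joint[3] = (4.2187, 6.0202) + 8.1 * (0.4226, -0.9063) = (4.2187 + 3.4232, 6.0202 + -7.3411) = (7.6419, -1.3209)
End effector: (7.6419, -1.3209)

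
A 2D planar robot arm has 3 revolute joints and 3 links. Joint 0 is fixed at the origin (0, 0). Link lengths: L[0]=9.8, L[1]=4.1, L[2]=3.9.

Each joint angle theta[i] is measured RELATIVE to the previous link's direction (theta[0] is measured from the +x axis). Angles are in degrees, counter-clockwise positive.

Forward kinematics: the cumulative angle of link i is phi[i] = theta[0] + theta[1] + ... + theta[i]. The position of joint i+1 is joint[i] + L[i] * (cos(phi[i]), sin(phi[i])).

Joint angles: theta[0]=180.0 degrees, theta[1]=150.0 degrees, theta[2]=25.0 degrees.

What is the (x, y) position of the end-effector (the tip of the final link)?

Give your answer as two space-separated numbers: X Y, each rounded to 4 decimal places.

joint[0] = (0.0000, 0.0000)  (base)
link 0: phi[0] = 180 = 180 deg
  cos(180 deg) = -1.0000, sin(180 deg) = 0.0000
  joint[1] = (0.0000, 0.0000) + 9.8 * (-1.0000, 0.0000) = (0.0000 + -9.8000, 0.0000 + 0.0000) = (-9.8000, 0.0000)
link 1: phi[1] = 180 + 150 = 330 deg
  cos(330 deg) = 0.8660, sin(330 deg) = -0.5000
  joint[2] = (-9.8000, 0.0000) + 4.1 * (0.8660, -0.5000) = (-9.8000 + 3.5507, 0.0000 + -2.0500) = (-6.2493, -2.0500)
link 2: phi[2] = 180 + 150 + 25 = 355 deg
  cos(355 deg) = 0.9962, sin(355 deg) = -0.0872
  joint[3] = (-6.2493, -2.0500) + 3.9 * (0.9962, -0.0872) = (-6.2493 + 3.8852, -2.0500 + -0.3399) = (-2.3641, -2.3899)
End effector: (-2.3641, -2.3899)

Answer: -2.3641 -2.3899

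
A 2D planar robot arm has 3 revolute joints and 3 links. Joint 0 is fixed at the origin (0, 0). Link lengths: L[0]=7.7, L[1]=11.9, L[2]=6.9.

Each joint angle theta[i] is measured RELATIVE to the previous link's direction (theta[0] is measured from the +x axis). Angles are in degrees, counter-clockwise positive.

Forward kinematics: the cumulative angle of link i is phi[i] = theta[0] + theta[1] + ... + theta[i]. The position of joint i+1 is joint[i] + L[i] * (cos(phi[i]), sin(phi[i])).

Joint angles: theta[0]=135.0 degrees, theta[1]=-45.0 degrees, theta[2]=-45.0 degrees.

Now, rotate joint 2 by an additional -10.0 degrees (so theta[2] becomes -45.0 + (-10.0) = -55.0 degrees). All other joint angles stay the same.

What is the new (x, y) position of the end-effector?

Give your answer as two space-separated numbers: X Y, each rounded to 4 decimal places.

Answer: 0.2074 21.3024

Derivation:
joint[0] = (0.0000, 0.0000)  (base)
link 0: phi[0] = 135 = 135 deg
  cos(135 deg) = -0.7071, sin(135 deg) = 0.7071
  joint[1] = (0.0000, 0.0000) + 7.7 * (-0.7071, 0.7071) = (0.0000 + -5.4447, 0.0000 + 5.4447) = (-5.4447, 5.4447)
link 1: phi[1] = 135 + -45 = 90 deg
  cos(90 deg) = 0.0000, sin(90 deg) = 1.0000
  joint[2] = (-5.4447, 5.4447) + 11.9 * (0.0000, 1.0000) = (-5.4447 + 0.0000, 5.4447 + 11.9000) = (-5.4447, 17.3447)
link 2: phi[2] = 135 + -45 + -55 = 35 deg
  cos(35 deg) = 0.8192, sin(35 deg) = 0.5736
  joint[3] = (-5.4447, 17.3447) + 6.9 * (0.8192, 0.5736) = (-5.4447 + 5.6521, 17.3447 + 3.9577) = (0.2074, 21.3024)
End effector: (0.2074, 21.3024)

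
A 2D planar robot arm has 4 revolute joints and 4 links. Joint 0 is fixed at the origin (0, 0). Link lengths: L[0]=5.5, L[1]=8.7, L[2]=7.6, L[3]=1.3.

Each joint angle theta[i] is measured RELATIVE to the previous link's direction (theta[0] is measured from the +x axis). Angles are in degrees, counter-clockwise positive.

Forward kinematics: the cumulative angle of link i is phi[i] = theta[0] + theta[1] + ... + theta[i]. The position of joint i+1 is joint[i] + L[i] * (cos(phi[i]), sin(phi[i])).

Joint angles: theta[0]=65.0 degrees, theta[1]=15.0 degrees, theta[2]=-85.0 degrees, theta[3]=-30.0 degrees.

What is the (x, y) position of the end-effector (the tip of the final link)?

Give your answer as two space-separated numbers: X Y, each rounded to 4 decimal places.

Answer: 12.4711 12.1445

Derivation:
joint[0] = (0.0000, 0.0000)  (base)
link 0: phi[0] = 65 = 65 deg
  cos(65 deg) = 0.4226, sin(65 deg) = 0.9063
  joint[1] = (0.0000, 0.0000) + 5.5 * (0.4226, 0.9063) = (0.0000 + 2.3244, 0.0000 + 4.9847) = (2.3244, 4.9847)
link 1: phi[1] = 65 + 15 = 80 deg
  cos(80 deg) = 0.1736, sin(80 deg) = 0.9848
  joint[2] = (2.3244, 4.9847) + 8.7 * (0.1736, 0.9848) = (2.3244 + 1.5107, 4.9847 + 8.5678) = (3.8351, 13.5525)
link 2: phi[2] = 65 + 15 + -85 = -5 deg
  cos(-5 deg) = 0.9962, sin(-5 deg) = -0.0872
  joint[3] = (3.8351, 13.5525) + 7.6 * (0.9962, -0.0872) = (3.8351 + 7.5711, 13.5525 + -0.6624) = (11.4062, 12.8901)
link 3: phi[3] = 65 + 15 + -85 + -30 = -35 deg
  cos(-35 deg) = 0.8192, sin(-35 deg) = -0.5736
  joint[4] = (11.4062, 12.8901) + 1.3 * (0.8192, -0.5736) = (11.4062 + 1.0649, 12.8901 + -0.7456) = (12.4711, 12.1445)
End effector: (12.4711, 12.1445)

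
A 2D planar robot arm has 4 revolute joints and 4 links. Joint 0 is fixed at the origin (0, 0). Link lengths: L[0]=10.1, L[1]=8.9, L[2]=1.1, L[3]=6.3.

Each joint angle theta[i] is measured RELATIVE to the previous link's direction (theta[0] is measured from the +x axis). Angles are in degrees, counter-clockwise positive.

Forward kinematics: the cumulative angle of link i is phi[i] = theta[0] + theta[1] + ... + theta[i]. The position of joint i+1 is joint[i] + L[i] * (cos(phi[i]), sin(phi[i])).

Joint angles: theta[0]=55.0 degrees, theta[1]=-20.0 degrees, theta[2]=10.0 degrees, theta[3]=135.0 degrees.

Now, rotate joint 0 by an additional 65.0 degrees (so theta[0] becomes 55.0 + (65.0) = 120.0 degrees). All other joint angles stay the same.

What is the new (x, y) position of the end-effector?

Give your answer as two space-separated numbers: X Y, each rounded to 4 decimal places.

joint[0] = (0.0000, 0.0000)  (base)
link 0: phi[0] = 120 = 120 deg
  cos(120 deg) = -0.5000, sin(120 deg) = 0.8660
  joint[1] = (0.0000, 0.0000) + 10.1 * (-0.5000, 0.8660) = (0.0000 + -5.0500, 0.0000 + 8.7469) = (-5.0500, 8.7469)
link 1: phi[1] = 120 + -20 = 100 deg
  cos(100 deg) = -0.1736, sin(100 deg) = 0.9848
  joint[2] = (-5.0500, 8.7469) + 8.9 * (-0.1736, 0.9848) = (-5.0500 + -1.5455, 8.7469 + 8.7648) = (-6.5955, 17.5116)
link 2: phi[2] = 120 + -20 + 10 = 110 deg
  cos(110 deg) = -0.3420, sin(110 deg) = 0.9397
  joint[3] = (-6.5955, 17.5116) + 1.1 * (-0.3420, 0.9397) = (-6.5955 + -0.3762, 17.5116 + 1.0337) = (-6.9717, 18.5453)
link 3: phi[3] = 120 + -20 + 10 + 135 = 245 deg
  cos(245 deg) = -0.4226, sin(245 deg) = -0.9063
  joint[4] = (-6.9717, 18.5453) + 6.3 * (-0.4226, -0.9063) = (-6.9717 + -2.6625, 18.5453 + -5.7097) = (-9.6342, 12.8356)
End effector: (-9.6342, 12.8356)

Answer: -9.6342 12.8356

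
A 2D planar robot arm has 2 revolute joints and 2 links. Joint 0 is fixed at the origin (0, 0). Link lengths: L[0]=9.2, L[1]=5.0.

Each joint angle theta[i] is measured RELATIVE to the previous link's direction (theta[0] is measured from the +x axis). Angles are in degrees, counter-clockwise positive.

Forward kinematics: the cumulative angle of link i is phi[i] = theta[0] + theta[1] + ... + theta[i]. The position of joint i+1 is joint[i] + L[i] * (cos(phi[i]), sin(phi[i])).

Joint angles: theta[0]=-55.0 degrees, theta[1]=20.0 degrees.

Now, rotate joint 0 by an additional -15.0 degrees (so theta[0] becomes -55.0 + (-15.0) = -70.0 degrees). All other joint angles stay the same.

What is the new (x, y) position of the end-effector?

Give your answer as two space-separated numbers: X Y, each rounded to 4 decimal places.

Answer: 6.3605 -12.4754

Derivation:
joint[0] = (0.0000, 0.0000)  (base)
link 0: phi[0] = -70 = -70 deg
  cos(-70 deg) = 0.3420, sin(-70 deg) = -0.9397
  joint[1] = (0.0000, 0.0000) + 9.2 * (0.3420, -0.9397) = (0.0000 + 3.1466, 0.0000 + -8.6452) = (3.1466, -8.6452)
link 1: phi[1] = -70 + 20 = -50 deg
  cos(-50 deg) = 0.6428, sin(-50 deg) = -0.7660
  joint[2] = (3.1466, -8.6452) + 5 * (0.6428, -0.7660) = (3.1466 + 3.2139, -8.6452 + -3.8302) = (6.3605, -12.4754)
End effector: (6.3605, -12.4754)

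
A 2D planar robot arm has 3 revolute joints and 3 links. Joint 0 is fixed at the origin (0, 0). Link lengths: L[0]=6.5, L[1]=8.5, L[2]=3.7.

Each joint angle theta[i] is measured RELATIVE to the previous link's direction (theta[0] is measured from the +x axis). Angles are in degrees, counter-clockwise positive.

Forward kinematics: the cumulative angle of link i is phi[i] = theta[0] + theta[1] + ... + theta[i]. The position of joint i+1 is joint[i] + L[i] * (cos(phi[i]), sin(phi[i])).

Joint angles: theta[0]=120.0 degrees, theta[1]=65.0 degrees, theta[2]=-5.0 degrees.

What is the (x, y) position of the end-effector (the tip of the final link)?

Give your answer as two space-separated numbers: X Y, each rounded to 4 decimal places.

joint[0] = (0.0000, 0.0000)  (base)
link 0: phi[0] = 120 = 120 deg
  cos(120 deg) = -0.5000, sin(120 deg) = 0.8660
  joint[1] = (0.0000, 0.0000) + 6.5 * (-0.5000, 0.8660) = (0.0000 + -3.2500, 0.0000 + 5.6292) = (-3.2500, 5.6292)
link 1: phi[1] = 120 + 65 = 185 deg
  cos(185 deg) = -0.9962, sin(185 deg) = -0.0872
  joint[2] = (-3.2500, 5.6292) + 8.5 * (-0.9962, -0.0872) = (-3.2500 + -8.4677, 5.6292 + -0.7408) = (-11.7177, 4.8883)
link 2: phi[2] = 120 + 65 + -5 = 180 deg
  cos(180 deg) = -1.0000, sin(180 deg) = 0.0000
  joint[3] = (-11.7177, 4.8883) + 3.7 * (-1.0000, 0.0000) = (-11.7177 + -3.7000, 4.8883 + 0.0000) = (-15.4177, 4.8883)
End effector: (-15.4177, 4.8883)

Answer: -15.4177 4.8883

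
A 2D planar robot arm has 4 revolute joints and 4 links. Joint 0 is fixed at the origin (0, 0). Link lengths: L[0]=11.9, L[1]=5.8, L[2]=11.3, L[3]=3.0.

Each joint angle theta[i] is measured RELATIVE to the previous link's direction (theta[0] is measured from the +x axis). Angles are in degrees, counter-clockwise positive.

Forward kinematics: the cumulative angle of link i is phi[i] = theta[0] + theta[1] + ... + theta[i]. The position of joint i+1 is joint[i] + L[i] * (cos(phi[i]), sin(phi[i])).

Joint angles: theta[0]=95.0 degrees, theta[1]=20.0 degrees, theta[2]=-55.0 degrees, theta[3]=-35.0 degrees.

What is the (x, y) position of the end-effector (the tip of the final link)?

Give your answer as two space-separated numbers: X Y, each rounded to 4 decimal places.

joint[0] = (0.0000, 0.0000)  (base)
link 0: phi[0] = 95 = 95 deg
  cos(95 deg) = -0.0872, sin(95 deg) = 0.9962
  joint[1] = (0.0000, 0.0000) + 11.9 * (-0.0872, 0.9962) = (0.0000 + -1.0372, 0.0000 + 11.8547) = (-1.0372, 11.8547)
link 1: phi[1] = 95 + 20 = 115 deg
  cos(115 deg) = -0.4226, sin(115 deg) = 0.9063
  joint[2] = (-1.0372, 11.8547) + 5.8 * (-0.4226, 0.9063) = (-1.0372 + -2.4512, 11.8547 + 5.2566) = (-3.4883, 17.1113)
link 2: phi[2] = 95 + 20 + -55 = 60 deg
  cos(60 deg) = 0.5000, sin(60 deg) = 0.8660
  joint[3] = (-3.4883, 17.1113) + 11.3 * (0.5000, 0.8660) = (-3.4883 + 5.6500, 17.1113 + 9.7861) = (2.1617, 26.8974)
link 3: phi[3] = 95 + 20 + -55 + -35 = 25 deg
  cos(25 deg) = 0.9063, sin(25 deg) = 0.4226
  joint[4] = (2.1617, 26.8974) + 3 * (0.9063, 0.4226) = (2.1617 + 2.7189, 26.8974 + 1.2679) = (4.8806, 28.1652)
End effector: (4.8806, 28.1652)

Answer: 4.8806 28.1652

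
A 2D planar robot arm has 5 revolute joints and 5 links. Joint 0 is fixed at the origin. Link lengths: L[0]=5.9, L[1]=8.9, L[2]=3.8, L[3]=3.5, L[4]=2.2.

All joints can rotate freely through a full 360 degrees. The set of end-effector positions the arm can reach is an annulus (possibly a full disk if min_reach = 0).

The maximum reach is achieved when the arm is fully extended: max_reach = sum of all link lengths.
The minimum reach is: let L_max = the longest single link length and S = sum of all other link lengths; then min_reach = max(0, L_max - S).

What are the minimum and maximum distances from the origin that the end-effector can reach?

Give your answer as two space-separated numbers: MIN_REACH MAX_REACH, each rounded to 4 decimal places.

Link lengths: [5.9, 8.9, 3.8, 3.5, 2.2]
max_reach = 5.9 + 8.9 + 3.8 + 3.5 + 2.2 = 24.3
L_max = max([5.9, 8.9, 3.8, 3.5, 2.2]) = 8.9
S (sum of others) = 24.3 - 8.9 = 15.4
min_reach = max(0, 8.9 - 15.4) = max(0, -6.5) = 0

Answer: 0.0000 24.3000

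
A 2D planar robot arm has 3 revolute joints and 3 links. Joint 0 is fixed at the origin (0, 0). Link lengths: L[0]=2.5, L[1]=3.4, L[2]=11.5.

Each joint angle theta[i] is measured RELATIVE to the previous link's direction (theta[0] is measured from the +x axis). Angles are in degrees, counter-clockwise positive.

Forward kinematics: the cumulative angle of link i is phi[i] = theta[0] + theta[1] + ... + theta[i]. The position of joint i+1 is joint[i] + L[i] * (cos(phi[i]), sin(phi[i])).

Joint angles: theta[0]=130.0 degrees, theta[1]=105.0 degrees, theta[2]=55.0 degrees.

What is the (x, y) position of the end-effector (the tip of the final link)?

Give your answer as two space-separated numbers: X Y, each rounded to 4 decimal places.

Answer: 0.3761 -11.6765

Derivation:
joint[0] = (0.0000, 0.0000)  (base)
link 0: phi[0] = 130 = 130 deg
  cos(130 deg) = -0.6428, sin(130 deg) = 0.7660
  joint[1] = (0.0000, 0.0000) + 2.5 * (-0.6428, 0.7660) = (0.0000 + -1.6070, 0.0000 + 1.9151) = (-1.6070, 1.9151)
link 1: phi[1] = 130 + 105 = 235 deg
  cos(235 deg) = -0.5736, sin(235 deg) = -0.8192
  joint[2] = (-1.6070, 1.9151) + 3.4 * (-0.5736, -0.8192) = (-1.6070 + -1.9502, 1.9151 + -2.7851) = (-3.5571, -0.8700)
link 2: phi[2] = 130 + 105 + 55 = 290 deg
  cos(290 deg) = 0.3420, sin(290 deg) = -0.9397
  joint[3] = (-3.5571, -0.8700) + 11.5 * (0.3420, -0.9397) = (-3.5571 + 3.9332, -0.8700 + -10.8065) = (0.3761, -11.6765)
End effector: (0.3761, -11.6765)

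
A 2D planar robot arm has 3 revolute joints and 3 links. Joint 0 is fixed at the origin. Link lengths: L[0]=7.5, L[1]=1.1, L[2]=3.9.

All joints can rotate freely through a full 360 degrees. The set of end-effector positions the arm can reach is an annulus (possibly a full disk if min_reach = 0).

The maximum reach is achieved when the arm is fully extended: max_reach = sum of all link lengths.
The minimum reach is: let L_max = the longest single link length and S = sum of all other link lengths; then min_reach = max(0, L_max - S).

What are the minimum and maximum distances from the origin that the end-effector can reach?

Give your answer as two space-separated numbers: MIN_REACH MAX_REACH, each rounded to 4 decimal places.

Answer: 2.5000 12.5000

Derivation:
Link lengths: [7.5, 1.1, 3.9]
max_reach = 7.5 + 1.1 + 3.9 = 12.5
L_max = max([7.5, 1.1, 3.9]) = 7.5
S (sum of others) = 12.5 - 7.5 = 5
min_reach = max(0, 7.5 - 5) = max(0, 2.5) = 2.5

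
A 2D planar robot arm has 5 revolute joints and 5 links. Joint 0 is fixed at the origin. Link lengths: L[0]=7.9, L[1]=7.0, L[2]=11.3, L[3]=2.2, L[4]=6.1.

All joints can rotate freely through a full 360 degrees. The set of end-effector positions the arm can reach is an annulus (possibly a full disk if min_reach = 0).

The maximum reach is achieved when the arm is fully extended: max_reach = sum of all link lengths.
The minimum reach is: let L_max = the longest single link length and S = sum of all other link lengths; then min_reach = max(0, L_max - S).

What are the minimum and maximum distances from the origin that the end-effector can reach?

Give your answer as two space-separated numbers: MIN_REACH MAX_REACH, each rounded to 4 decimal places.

Link lengths: [7.9, 7.0, 11.3, 2.2, 6.1]
max_reach = 7.9 + 7 + 11.3 + 2.2 + 6.1 = 34.5
L_max = max([7.9, 7.0, 11.3, 2.2, 6.1]) = 11.3
S (sum of others) = 34.5 - 11.3 = 23.2
min_reach = max(0, 11.3 - 23.2) = max(0, -11.9) = 0

Answer: 0.0000 34.5000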